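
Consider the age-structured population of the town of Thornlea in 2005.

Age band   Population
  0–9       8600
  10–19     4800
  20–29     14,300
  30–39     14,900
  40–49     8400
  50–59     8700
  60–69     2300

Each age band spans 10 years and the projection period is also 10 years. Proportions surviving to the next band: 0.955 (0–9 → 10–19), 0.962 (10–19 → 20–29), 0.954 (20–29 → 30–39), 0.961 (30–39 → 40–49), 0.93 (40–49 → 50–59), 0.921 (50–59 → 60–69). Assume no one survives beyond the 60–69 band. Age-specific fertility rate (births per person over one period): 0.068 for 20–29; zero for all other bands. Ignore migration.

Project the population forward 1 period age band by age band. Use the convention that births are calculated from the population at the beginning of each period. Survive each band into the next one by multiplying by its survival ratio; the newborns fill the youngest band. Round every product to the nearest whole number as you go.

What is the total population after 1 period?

Numbering the bands 1..7 from youngest to oldest:
[period 1]
Births: 14300 × 0.068 = 972
Band 2: 8600 × 0.955 = 8213
Band 3: 4800 × 0.962 = 4618
Band 4: 14300 × 0.954 = 13642
Band 5: 14900 × 0.961 = 14319
Band 6: 8400 × 0.93 = 7812
Band 7: 8700 × 0.921 = 8013
Giving 972 / 8213 / 4618 / 13642 / 14319 / 7812 / 8013.
Total after period 1: 972 + 8213 + 4618 + 13642 + 14319 + 7812 + 8013 = 57589

57589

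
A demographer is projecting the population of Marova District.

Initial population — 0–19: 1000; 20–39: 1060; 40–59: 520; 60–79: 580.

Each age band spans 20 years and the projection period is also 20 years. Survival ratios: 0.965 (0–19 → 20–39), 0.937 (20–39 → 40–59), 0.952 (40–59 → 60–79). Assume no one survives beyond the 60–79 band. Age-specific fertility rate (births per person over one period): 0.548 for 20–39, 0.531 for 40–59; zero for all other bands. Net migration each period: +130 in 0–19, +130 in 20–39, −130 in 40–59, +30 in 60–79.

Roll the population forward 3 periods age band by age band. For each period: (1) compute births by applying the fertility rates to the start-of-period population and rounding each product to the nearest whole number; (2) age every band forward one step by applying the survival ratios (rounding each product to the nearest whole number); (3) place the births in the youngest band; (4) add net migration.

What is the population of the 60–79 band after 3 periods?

883

Period 1:
Births: 1060 * 0.548 = 581 ; 520 * 0.531 = 276 ⇒ total 857
20–39: 1000 * 0.965 = 965
40–59: 1060 * 0.937 = 993
60–79: 520 * 0.952 = 495
Net migration: 0–19 + 130 → 987; 20–39 + 130 → 1095; 40–59 − 130 → 863; 60–79 + 30 → 525
Giving 987 / 1095 / 863 / 525.
Period 2:
Births: 1095 * 0.548 = 600 ; 863 * 0.531 = 458 ⇒ total 1058
20–39: 987 * 0.965 = 952
40–59: 1095 * 0.937 = 1026
60–79: 863 * 0.952 = 822
Net migration: 0–19 + 130 → 1188; 20–39 + 130 → 1082; 40–59 − 130 → 896; 60–79 + 30 → 852
Giving 1188 / 1082 / 896 / 852.
Period 3:
Births: 1082 * 0.548 = 593 ; 896 * 0.531 = 476 ⇒ total 1069
20–39: 1188 * 0.965 = 1146
40–59: 1082 * 0.937 = 1014
60–79: 896 * 0.952 = 853
Net migration: 0–19 + 130 → 1199; 20–39 + 130 → 1276; 40–59 − 130 → 884; 60–79 + 30 → 883
Giving 1199 / 1276 / 884 / 883.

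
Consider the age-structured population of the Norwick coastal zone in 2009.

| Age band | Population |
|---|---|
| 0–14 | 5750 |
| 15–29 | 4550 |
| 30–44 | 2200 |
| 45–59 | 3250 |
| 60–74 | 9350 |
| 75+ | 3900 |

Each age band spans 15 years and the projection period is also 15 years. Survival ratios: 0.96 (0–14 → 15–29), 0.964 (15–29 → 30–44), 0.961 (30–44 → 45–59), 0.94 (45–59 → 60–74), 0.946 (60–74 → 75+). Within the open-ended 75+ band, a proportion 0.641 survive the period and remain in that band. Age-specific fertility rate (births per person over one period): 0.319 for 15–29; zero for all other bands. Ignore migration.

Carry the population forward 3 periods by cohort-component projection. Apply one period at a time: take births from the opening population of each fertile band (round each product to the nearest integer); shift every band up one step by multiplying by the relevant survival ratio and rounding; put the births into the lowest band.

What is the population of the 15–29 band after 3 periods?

Numbering the bands 1..6 from youngest to oldest:
Period 1.
Births: 4550 × 0.319 = 1451
Band 2: 5750 × 0.96 = 5520
Band 3: 4550 × 0.964 = 4386
Band 4: 2200 × 0.961 = 2114
Band 5: 3250 × 0.94 = 3055
Band 6: 9350 × 0.946 + 3900 × 0.641 = 8845 + 2500 = 11345
Population now: 0–14=1451, 15–29=5520, 30–44=4386, 45–59=2114, 60–74=3055, 75+=11345
Period 2.
Births: 5520 × 0.319 = 1761
Band 2: 1451 × 0.96 = 1393
Band 3: 5520 × 0.964 = 5321
Band 4: 4386 × 0.961 = 4215
Band 5: 2114 × 0.94 = 1987
Band 6: 3055 × 0.946 + 11345 × 0.641 = 2890 + 7272 = 10162
Population now: 0–14=1761, 15–29=1393, 30–44=5321, 45–59=4215, 60–74=1987, 75+=10162
Period 3.
Births: 1393 × 0.319 = 444
Band 2: 1761 × 0.96 = 1691
Band 3: 1393 × 0.964 = 1343
Band 4: 5321 × 0.961 = 5113
Band 5: 4215 × 0.94 = 3962
Band 6: 1987 × 0.946 + 10162 × 0.641 = 1880 + 6514 = 8394
Population now: 0–14=444, 15–29=1691, 30–44=1343, 45–59=5113, 60–74=3962, 75+=8394

1691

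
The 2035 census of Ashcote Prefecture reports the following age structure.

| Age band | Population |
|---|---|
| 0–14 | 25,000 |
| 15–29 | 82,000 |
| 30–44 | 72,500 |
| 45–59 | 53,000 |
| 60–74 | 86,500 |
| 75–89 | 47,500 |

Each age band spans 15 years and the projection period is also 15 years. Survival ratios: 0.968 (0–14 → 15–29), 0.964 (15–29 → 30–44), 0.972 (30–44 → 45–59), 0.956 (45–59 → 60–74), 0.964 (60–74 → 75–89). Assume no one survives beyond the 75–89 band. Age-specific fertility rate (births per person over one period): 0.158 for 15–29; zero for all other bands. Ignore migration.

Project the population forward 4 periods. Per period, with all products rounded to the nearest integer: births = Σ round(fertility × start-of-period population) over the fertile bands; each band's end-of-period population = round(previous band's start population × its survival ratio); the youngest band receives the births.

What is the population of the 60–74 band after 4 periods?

Numbering the bands 1..6 from youngest to oldest:
[period 1]
Births: 82000 * 0.158 = 12956
Band 2: 25000 * 0.968 = 24200
Band 3: 82000 * 0.964 = 79048
Band 4: 72500 * 0.972 = 70470
Band 5: 53000 * 0.956 = 50668
Band 6: 86500 * 0.964 = 83386
→ [12956, 24200, 79048, 70470, 50668, 83386]
[period 2]
Births: 24200 * 0.158 = 3824
Band 2: 12956 * 0.968 = 12541
Band 3: 24200 * 0.964 = 23329
Band 4: 79048 * 0.972 = 76835
Band 5: 70470 * 0.956 = 67369
Band 6: 50668 * 0.964 = 48844
→ [3824, 12541, 23329, 76835, 67369, 48844]
[period 3]
Births: 12541 * 0.158 = 1981
Band 2: 3824 * 0.968 = 3702
Band 3: 12541 * 0.964 = 12090
Band 4: 23329 * 0.972 = 22676
Band 5: 76835 * 0.956 = 73454
Band 6: 67369 * 0.964 = 64944
→ [1981, 3702, 12090, 22676, 73454, 64944]
[period 4]
Births: 3702 * 0.158 = 585
Band 2: 1981 * 0.968 = 1918
Band 3: 3702 * 0.964 = 3569
Band 4: 12090 * 0.972 = 11751
Band 5: 22676 * 0.956 = 21678
Band 6: 73454 * 0.964 = 70810
→ [585, 1918, 3569, 11751, 21678, 70810]

21678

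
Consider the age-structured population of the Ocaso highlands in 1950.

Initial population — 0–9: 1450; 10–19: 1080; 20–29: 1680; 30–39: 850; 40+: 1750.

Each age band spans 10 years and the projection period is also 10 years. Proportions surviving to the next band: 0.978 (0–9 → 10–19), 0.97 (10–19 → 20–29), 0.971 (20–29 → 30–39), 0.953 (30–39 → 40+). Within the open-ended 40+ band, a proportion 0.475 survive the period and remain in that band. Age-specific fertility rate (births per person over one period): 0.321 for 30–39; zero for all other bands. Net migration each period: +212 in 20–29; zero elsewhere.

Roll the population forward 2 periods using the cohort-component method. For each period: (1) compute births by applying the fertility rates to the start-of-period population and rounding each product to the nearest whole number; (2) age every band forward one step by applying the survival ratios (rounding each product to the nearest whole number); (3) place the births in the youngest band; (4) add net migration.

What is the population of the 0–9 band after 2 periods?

524

Call the bands 1 to 5, youngest first.
[period 1]
Births: 850 × 0.321 = 273
Band 2: 1450 × 0.978 = 1418
Band 3: 1080 × 0.97 = 1048
Band 4: 1680 × 0.971 = 1631
Band 5: 850 × 0.953 + 1750 × 0.475 = 810 + 831 = 1641
Net migration: Band 3 + 212 → 1260
End of period: [273, 1418, 1260, 1631, 1641]
[period 2]
Births: 1631 × 0.321 = 524
Band 2: 273 × 0.978 = 267
Band 3: 1418 × 0.97 = 1375
Band 4: 1260 × 0.971 = 1223
Band 5: 1631 × 0.953 + 1641 × 0.475 = 1554 + 779 = 2333
Net migration: Band 3 + 212 → 1587
End of period: [524, 267, 1587, 1223, 2333]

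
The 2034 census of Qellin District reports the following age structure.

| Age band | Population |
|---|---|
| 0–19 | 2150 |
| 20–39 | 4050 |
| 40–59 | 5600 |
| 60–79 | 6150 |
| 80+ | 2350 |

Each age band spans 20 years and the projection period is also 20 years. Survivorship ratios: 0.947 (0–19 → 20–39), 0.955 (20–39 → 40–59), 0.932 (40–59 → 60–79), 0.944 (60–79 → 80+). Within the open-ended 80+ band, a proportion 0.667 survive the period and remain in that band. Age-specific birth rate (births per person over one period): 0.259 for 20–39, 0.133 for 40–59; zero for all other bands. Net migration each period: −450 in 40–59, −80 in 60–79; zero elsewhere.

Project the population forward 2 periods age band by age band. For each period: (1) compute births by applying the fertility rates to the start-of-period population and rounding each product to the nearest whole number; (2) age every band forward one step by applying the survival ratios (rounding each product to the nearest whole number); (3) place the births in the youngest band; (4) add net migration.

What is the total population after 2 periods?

Let band 1 be 0–19 through band 5 = 80+.
After projecting period 1:
Births: 4050 * 0.259 = 1049, 5600 * 0.133 = 745 — total 1794
Band 2: 2150 * 0.947 = 2036
Band 3: 4050 * 0.955 = 3868
Band 4: 5600 * 0.932 = 5219
Band 5: 6150 * 0.944 + 2350 * 0.667 = 5806 + 1567 = 7373
Net migration: Band 3 − 450 → 3418; Band 4 − 80 → 5139
→ [1794, 2036, 3418, 5139, 7373]
After projecting period 2:
Births: 2036 * 0.259 = 527, 3418 * 0.133 = 455 — total 982
Band 2: 1794 * 0.947 = 1699
Band 3: 2036 * 0.955 = 1944
Band 4: 3418 * 0.932 = 3186
Band 5: 5139 * 0.944 + 7373 * 0.667 = 4851 + 4918 = 9769
Net migration: Band 3 − 450 → 1494; Band 4 − 80 → 3106
→ [982, 1699, 1494, 3106, 9769]
Total after period 2: 982 + 1699 + 1494 + 3106 + 9769 = 17050

17050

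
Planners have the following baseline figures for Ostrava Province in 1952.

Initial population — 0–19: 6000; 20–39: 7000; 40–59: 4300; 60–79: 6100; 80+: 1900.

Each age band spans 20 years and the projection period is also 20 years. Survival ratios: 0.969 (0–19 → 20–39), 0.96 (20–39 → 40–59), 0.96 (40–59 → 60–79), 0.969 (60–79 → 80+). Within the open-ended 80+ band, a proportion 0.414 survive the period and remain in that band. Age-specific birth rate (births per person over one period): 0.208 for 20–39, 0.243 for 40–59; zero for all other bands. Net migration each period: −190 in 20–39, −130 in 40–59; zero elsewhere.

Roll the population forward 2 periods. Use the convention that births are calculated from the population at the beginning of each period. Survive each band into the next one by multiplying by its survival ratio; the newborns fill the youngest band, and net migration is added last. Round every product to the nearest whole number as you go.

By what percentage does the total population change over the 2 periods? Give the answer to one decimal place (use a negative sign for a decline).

-7.6

[period 1]
Births: 7000 * 0.208 = 1456  |  4300 * 0.243 = 1045 → 2501
20–39: 6000 * 0.969 = 5814
40–59: 7000 * 0.96 = 6720
60–79: 4300 * 0.96 = 4128
80+: 6100 * 0.969 + 1900 * 0.414 = 5911 + 787 = 6698
Net migration: 20–39 − 190 → 5624; 40–59 − 130 → 6590
Giving 2501 / 5624 / 6590 / 4128 / 6698.
[period 2]
Births: 5624 * 0.208 = 1170  |  6590 * 0.243 = 1601 → 2771
20–39: 2501 * 0.969 = 2423
40–59: 5624 * 0.96 = 5399
60–79: 6590 * 0.96 = 6326
80+: 4128 * 0.969 + 6698 * 0.414 = 4000 + 2773 = 6773
Net migration: 20–39 − 190 → 2233; 40–59 − 130 → 5269
Giving 2771 / 2233 / 5269 / 6326 / 6773.
Total: 25300 → 23372; change = -1928; percentage change = -7.6%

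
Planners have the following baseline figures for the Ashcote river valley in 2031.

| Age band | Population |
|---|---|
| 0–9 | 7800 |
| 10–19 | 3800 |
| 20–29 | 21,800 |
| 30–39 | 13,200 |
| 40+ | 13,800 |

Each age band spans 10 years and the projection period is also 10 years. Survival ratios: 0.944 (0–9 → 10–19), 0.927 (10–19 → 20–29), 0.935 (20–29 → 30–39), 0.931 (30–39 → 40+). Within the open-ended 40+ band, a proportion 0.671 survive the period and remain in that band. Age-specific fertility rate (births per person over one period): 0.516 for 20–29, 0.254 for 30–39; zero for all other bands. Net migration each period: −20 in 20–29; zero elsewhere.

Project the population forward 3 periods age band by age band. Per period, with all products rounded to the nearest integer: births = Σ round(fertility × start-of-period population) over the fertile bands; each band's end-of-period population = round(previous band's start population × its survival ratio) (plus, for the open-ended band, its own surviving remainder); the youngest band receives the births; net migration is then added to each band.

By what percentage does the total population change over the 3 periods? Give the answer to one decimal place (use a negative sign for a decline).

-8.0

[period 1]
Births: 21800 × 0.516 = 11249 ; 13200 × 0.254 = 3353 → total 14602
10–19: 7800 × 0.944 = 7363
20–29: 3800 × 0.927 = 3523
30–39: 21800 × 0.935 = 20383
40+: 13200 × 0.931 + 13800 × 0.671 = 12289 + 9260 = 21549
Net migration: 20–29 − 20 → 3503
Giving 14602 / 7363 / 3503 / 20383 / 21549.
[period 2]
Births: 3503 × 0.516 = 1808 ; 20383 × 0.254 = 5177 → total 6985
10–19: 14602 × 0.944 = 13784
20–29: 7363 × 0.927 = 6826
30–39: 3503 × 0.935 = 3275
40+: 20383 × 0.931 + 21549 × 0.671 = 18977 + 14459 = 33436
Net migration: 20–29 − 20 → 6806
Giving 6985 / 13784 / 6806 / 3275 / 33436.
[period 3]
Births: 6806 × 0.516 = 3512 ; 3275 × 0.254 = 832 → total 4344
10–19: 6985 × 0.944 = 6594
20–29: 13784 × 0.927 = 12778
30–39: 6806 × 0.935 = 6364
40+: 3275 × 0.931 + 33436 × 0.671 = 3049 + 22436 = 25485
Net migration: 20–29 − 20 → 12758
Giving 4344 / 6594 / 12758 / 6364 / 25485.
Total: 60400 → 55545; change = -4855; percentage change = -8.0%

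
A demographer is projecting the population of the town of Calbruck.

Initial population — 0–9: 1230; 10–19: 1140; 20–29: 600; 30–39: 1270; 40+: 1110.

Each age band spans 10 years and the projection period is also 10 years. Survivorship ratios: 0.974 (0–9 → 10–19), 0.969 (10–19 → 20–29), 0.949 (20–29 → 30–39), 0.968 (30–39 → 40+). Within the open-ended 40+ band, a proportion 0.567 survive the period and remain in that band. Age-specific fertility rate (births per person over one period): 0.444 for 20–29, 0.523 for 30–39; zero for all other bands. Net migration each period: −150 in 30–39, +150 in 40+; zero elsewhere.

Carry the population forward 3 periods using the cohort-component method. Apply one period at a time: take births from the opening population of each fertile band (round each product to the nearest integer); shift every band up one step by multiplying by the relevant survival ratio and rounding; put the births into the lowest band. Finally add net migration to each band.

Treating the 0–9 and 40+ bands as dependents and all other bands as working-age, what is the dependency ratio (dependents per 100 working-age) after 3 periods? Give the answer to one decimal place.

117.6

Call the groups 1 to 5, youngest first.
— Period 1 —
Births: 600 * 0.444 = 266, 1270 * 0.523 = 664 → total 930
Group 2: 1230 * 0.974 = 1198
Group 3: 1140 * 0.969 = 1105
Group 4: 600 * 0.949 = 569
Group 5: 1270 * 0.968 + 1110 * 0.567 = 1229 + 629 = 1858
Net migration: Group 4 − 150 → 419; Group 5 + 150 → 2008
Giving 930 / 1198 / 1105 / 419 / 2008.
— Period 2 —
Births: 1105 * 0.444 = 491, 419 * 0.523 = 219 → total 710
Group 2: 930 * 0.974 = 906
Group 3: 1198 * 0.969 = 1161
Group 4: 1105 * 0.949 = 1049
Group 5: 419 * 0.968 + 2008 * 0.567 = 406 + 1139 = 1545
Net migration: Group 4 − 150 → 899; Group 5 + 150 → 1695
Giving 710 / 906 / 1161 / 899 / 1695.
— Period 3 —
Births: 1161 * 0.444 = 515, 899 * 0.523 = 470 → total 985
Group 2: 710 * 0.974 = 692
Group 3: 906 * 0.969 = 878
Group 4: 1161 * 0.949 = 1102
Group 5: 899 * 0.968 + 1695 * 0.567 = 870 + 961 = 1831
Net migration: Group 4 − 150 → 952; Group 5 + 150 → 1981
Giving 985 / 692 / 878 / 952 / 1981.
Dependents (band 0–9 + band 40+) = 985 + 1981 = 2966; working-age = 2522; ratio = 2966/2522 × 100 = 117.6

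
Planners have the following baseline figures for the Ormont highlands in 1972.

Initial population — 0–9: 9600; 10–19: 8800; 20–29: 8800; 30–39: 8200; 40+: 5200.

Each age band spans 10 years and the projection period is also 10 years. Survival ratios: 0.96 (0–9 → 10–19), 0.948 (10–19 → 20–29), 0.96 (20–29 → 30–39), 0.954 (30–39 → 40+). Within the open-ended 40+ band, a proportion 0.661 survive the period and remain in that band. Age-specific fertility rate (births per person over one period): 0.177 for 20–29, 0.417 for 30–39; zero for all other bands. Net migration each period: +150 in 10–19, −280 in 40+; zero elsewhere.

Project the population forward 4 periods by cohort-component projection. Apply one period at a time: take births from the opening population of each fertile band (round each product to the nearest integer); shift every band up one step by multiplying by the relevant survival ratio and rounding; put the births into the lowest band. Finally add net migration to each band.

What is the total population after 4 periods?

Period 1:
Births: 8800 * 0.177 = 1558 ; 8200 * 0.417 = 3419 ⇒ total 4977
10–19: 9600 * 0.96 = 9216
20–29: 8800 * 0.948 = 8342
30–39: 8800 * 0.96 = 8448
40+: 8200 * 0.954 + 5200 * 0.661 = 7823 + 3437 = 11260
Net migration: 10–19 + 150 → 9366; 40+ − 280 → 10980
End of period: [4977, 9366, 8342, 8448, 10980]
Period 2:
Births: 8342 * 0.177 = 1477 ; 8448 * 0.417 = 3523 ⇒ total 5000
10–19: 4977 * 0.96 = 4778
20–29: 9366 * 0.948 = 8879
30–39: 8342 * 0.96 = 8008
40+: 8448 * 0.954 + 10980 * 0.661 = 8059 + 7258 = 15317
Net migration: 10–19 + 150 → 4928; 40+ − 280 → 15037
End of period: [5000, 4928, 8879, 8008, 15037]
Period 3:
Births: 8879 * 0.177 = 1572 ; 8008 * 0.417 = 3339 ⇒ total 4911
10–19: 5000 * 0.96 = 4800
20–29: 4928 * 0.948 = 4672
30–39: 8879 * 0.96 = 8524
40+: 8008 * 0.954 + 15037 * 0.661 = 7640 + 9939 = 17579
Net migration: 10–19 + 150 → 4950; 40+ − 280 → 17299
End of period: [4911, 4950, 4672, 8524, 17299]
Period 4:
Births: 4672 * 0.177 = 827 ; 8524 * 0.417 = 3555 ⇒ total 4382
10–19: 4911 * 0.96 = 4715
20–29: 4950 * 0.948 = 4693
30–39: 4672 * 0.96 = 4485
40+: 8524 * 0.954 + 17299 * 0.661 = 8132 + 11435 = 19567
Net migration: 10–19 + 150 → 4865; 40+ − 280 → 19287
End of period: [4382, 4865, 4693, 4485, 19287]
Total after period 4: 4382 + 4865 + 4693 + 4485 + 19287 = 37712

37712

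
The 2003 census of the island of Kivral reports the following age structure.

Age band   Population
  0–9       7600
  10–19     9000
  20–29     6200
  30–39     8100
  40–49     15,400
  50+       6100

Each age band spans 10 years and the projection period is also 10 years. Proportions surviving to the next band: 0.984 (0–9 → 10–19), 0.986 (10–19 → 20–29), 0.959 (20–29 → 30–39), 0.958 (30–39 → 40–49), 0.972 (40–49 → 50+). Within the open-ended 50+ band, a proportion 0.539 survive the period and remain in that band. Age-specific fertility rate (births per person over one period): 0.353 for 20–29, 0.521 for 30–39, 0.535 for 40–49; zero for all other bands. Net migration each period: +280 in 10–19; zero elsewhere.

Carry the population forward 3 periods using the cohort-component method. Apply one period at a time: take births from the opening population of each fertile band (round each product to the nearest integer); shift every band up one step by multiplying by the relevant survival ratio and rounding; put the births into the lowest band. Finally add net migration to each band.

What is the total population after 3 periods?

Call the groups 1 to 6, youngest first.
— Period 1 —
Births: 6200 × 0.353 = 2189  |  8100 × 0.521 = 4220  |  15400 × 0.535 = 8239 → 14648
Group 2: 7600 × 0.984 = 7478
Group 3: 9000 × 0.986 = 8874
Group 4: 6200 × 0.959 = 5946
Group 5: 8100 × 0.958 = 7760
Group 6: 15400 × 0.972 + 6100 × 0.539 = 14969 + 3288 = 18257
Net migration: Group 2 + 280 → 7758
→ [14648, 7758, 8874, 5946, 7760, 18257]
— Period 2 —
Births: 8874 × 0.353 = 3133  |  5946 × 0.521 = 3098  |  7760 × 0.535 = 4152 → 10383
Group 2: 14648 × 0.984 = 14414
Group 3: 7758 × 0.986 = 7649
Group 4: 8874 × 0.959 = 8510
Group 5: 5946 × 0.958 = 5696
Group 6: 7760 × 0.972 + 18257 × 0.539 = 7543 + 9841 = 17384
Net migration: Group 2 + 280 → 14694
→ [10383, 14694, 7649, 8510, 5696, 17384]
— Period 3 —
Births: 7649 × 0.353 = 2700  |  8510 × 0.521 = 4434  |  5696 × 0.535 = 3047 → 10181
Group 2: 10383 × 0.984 = 10217
Group 3: 14694 × 0.986 = 14488
Group 4: 7649 × 0.959 = 7335
Group 5: 8510 × 0.958 = 8153
Group 6: 5696 × 0.972 + 17384 × 0.539 = 5537 + 9370 = 14907
Net migration: Group 2 + 280 → 10497
→ [10181, 10497, 14488, 7335, 8153, 14907]
Total after period 3: 10181 + 10497 + 14488 + 7335 + 8153 + 14907 = 65561

65561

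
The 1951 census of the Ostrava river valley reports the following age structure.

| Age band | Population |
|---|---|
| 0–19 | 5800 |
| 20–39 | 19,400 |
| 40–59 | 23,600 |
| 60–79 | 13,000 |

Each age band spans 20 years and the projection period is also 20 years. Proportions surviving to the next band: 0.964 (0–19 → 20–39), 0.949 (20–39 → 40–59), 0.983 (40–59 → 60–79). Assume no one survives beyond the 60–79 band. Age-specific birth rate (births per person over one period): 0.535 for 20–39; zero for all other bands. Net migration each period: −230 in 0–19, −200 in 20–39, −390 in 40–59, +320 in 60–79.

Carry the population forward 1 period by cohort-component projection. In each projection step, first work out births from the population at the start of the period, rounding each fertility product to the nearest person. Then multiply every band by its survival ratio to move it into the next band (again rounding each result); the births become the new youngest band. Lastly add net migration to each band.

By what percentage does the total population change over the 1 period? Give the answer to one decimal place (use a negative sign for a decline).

-7.6

— Period 1 —
Births: 19400 × 0.535 = 10379
20–39: 5800 × 0.964 = 5591
40–59: 19400 × 0.949 = 18411
60–79: 23600 × 0.983 = 23199
Net migration: 0–19 − 230 → 10149; 20–39 − 200 → 5391; 40–59 − 390 → 18021; 60–79 + 320 → 23519
Giving 10149 / 5391 / 18021 / 23519.
Total: 61800 → 57080; change = -4720; percentage change = -7.6%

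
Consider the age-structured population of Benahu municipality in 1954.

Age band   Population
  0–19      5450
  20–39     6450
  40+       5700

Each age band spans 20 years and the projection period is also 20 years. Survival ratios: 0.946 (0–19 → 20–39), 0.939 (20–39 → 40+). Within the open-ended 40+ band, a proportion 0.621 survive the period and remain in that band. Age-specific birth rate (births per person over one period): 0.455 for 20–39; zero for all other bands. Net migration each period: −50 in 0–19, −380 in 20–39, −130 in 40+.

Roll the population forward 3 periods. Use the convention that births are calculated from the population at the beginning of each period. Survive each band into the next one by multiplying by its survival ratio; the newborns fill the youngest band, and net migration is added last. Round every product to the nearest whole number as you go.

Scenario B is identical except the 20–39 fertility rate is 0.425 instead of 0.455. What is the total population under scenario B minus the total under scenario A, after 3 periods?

-455

— Period 1 —
Births: 6450 × 0.455 = 2935
20–39: 5450 × 0.946 = 5156
40+: 6450 × 0.939 + 5700 × 0.621 = 6057 + 3540 = 9597
Net migration: 0–19 − 50 → 2885; 20–39 − 380 → 4776; 40+ − 130 → 9467
Giving 2885 / 4776 / 9467.
— Period 2 —
Births: 4776 × 0.455 = 2173
20–39: 2885 × 0.946 = 2729
40+: 4776 × 0.939 + 9467 × 0.621 = 4485 + 5879 = 10364
Net migration: 0–19 − 50 → 2123; 20–39 − 380 → 2349; 40+ − 130 → 10234
Giving 2123 / 2349 / 10234.
— Period 3 —
Births: 2349 × 0.455 = 1069
20–39: 2123 × 0.946 = 2008
40+: 2349 × 0.939 + 10234 × 0.621 = 2206 + 6355 = 8561
Net migration: 0–19 − 50 → 1019; 20–39 − 380 → 1628; 40+ − 130 → 8431
Giving 1019 / 1628 / 8431.
Scenario A total after 3 periods: 11078
Scenario B projection —
— Period 1 —
Births: 6450 × 0.425 = 2741
20–39: 5450 × 0.946 = 5156
40+: 6450 × 0.939 + 5700 × 0.621 = 6057 + 3540 = 9597
Net migration: 0–19 − 50 → 2691; 20–39 − 380 → 4776; 40+ − 130 → 9467
Giving 2691 / 4776 / 9467.
— Period 2 —
Births: 4776 × 0.425 = 2030
20–39: 2691 × 0.946 = 2546
40+: 4776 × 0.939 + 9467 × 0.621 = 4485 + 5879 = 10364
Net migration: 0–19 − 50 → 1980; 20–39 − 380 → 2166; 40+ − 130 → 10234
Giving 1980 / 2166 / 10234.
— Period 3 —
Births: 2166 × 0.425 = 921
20–39: 1980 × 0.946 = 1873
40+: 2166 × 0.939 + 10234 × 0.621 = 2034 + 6355 = 8389
Net migration: 0–19 − 50 → 871; 20–39 − 380 → 1493; 40+ − 130 → 8259
Giving 871 / 1493 / 8259.
Scenario B total after 3 periods: 10623
Difference B − A = 10623 − 11078 = -455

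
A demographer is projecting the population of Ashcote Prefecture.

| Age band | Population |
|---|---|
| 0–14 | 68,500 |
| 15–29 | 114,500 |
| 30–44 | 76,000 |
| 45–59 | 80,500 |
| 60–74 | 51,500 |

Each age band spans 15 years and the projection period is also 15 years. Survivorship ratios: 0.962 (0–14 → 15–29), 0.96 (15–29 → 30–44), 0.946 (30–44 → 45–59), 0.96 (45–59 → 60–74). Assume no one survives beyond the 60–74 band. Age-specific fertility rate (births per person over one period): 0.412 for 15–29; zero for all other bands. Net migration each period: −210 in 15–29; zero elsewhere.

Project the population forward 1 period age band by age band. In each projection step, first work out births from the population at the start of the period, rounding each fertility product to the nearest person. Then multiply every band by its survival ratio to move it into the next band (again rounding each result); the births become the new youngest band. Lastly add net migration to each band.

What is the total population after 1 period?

(Bands numbered youngest = 1 to oldest = 5.)
[period 1]
Births: 114500 × 0.412 = 47174
Band 2: 68500 × 0.962 = 65897
Band 3: 114500 × 0.96 = 109920
Band 4: 76000 × 0.946 = 71896
Band 5: 80500 × 0.96 = 77280
Net migration: Band 2 − 210 → 65687
→ [47174, 65687, 109920, 71896, 77280]
Total after period 1: 47174 + 65687 + 109920 + 71896 + 77280 = 371957

371957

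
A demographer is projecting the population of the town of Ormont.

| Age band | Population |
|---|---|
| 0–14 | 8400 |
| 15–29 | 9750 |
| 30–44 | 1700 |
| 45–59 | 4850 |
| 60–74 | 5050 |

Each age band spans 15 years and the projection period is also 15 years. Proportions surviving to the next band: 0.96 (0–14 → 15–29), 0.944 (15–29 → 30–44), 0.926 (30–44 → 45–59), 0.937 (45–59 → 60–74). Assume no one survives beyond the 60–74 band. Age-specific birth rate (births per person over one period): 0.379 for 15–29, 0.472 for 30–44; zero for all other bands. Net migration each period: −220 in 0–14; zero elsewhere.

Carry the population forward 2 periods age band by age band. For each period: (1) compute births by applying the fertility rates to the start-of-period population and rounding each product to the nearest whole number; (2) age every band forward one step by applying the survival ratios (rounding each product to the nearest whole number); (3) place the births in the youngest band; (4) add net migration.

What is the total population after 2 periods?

Period 1:
Births: 9750 * 0.379 = 3695  |  1700 * 0.472 = 802 ⇒ total 4497
15–29: 8400 * 0.96 = 8064
30–44: 9750 * 0.944 = 9204
45–59: 1700 * 0.926 = 1574
60–74: 4850 * 0.937 = 4544
Net migration: 0–14 − 220 → 4277
Giving 4277 / 8064 / 9204 / 1574 / 4544.
Period 2:
Births: 8064 * 0.379 = 3056  |  9204 * 0.472 = 4344 ⇒ total 7400
15–29: 4277 * 0.96 = 4106
30–44: 8064 * 0.944 = 7612
45–59: 9204 * 0.926 = 8523
60–74: 1574 * 0.937 = 1475
Net migration: 0–14 − 220 → 7180
Giving 7180 / 4106 / 7612 / 8523 / 1475.
Total after period 2: 7180 + 4106 + 7612 + 8523 + 1475 = 28896

28896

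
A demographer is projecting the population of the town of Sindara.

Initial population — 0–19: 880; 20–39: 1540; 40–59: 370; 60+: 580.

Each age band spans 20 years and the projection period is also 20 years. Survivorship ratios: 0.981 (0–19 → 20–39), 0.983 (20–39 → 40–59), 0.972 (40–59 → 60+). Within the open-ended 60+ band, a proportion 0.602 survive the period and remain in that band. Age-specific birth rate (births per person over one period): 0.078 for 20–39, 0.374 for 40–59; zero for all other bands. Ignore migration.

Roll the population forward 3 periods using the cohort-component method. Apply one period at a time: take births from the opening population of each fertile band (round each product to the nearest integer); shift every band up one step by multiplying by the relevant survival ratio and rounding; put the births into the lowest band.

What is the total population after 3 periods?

3174

Period 1.
Births: 1540 * 0.078 = 120  |  370 * 0.374 = 138 → total 258
20–39: 880 * 0.981 = 863
40–59: 1540 * 0.983 = 1514
60+: 370 * 0.972 + 580 * 0.602 = 360 + 349 = 709
Giving 258 / 863 / 1514 / 709.
Period 2.
Births: 863 * 0.078 = 67  |  1514 * 0.374 = 566 → total 633
20–39: 258 * 0.981 = 253
40–59: 863 * 0.983 = 848
60+: 1514 * 0.972 + 709 * 0.602 = 1472 + 427 = 1899
Giving 633 / 253 / 848 / 1899.
Period 3.
Births: 253 * 0.078 = 20  |  848 * 0.374 = 317 → total 337
20–39: 633 * 0.981 = 621
40–59: 253 * 0.983 = 249
60+: 848 * 0.972 + 1899 * 0.602 = 824 + 1143 = 1967
Giving 337 / 621 / 249 / 1967.
Total after period 3: 337 + 621 + 249 + 1967 = 3174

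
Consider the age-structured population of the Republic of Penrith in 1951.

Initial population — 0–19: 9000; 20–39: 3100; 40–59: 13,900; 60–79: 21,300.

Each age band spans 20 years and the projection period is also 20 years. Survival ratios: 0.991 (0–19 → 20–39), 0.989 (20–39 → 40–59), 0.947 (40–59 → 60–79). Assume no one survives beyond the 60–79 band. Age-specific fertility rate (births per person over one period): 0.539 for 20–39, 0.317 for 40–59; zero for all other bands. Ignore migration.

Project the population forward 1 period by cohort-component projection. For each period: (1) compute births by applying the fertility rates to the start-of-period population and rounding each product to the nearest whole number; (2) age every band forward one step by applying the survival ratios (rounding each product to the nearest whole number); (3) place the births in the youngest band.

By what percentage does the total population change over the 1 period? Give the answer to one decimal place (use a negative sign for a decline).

-34.0

(Groups numbered youngest = 1 to oldest = 4.)
— Period 1 —
Births: 3100 × 0.539 = 1671 ; 13900 × 0.317 = 4406 — total 6077
Group 2: 9000 × 0.991 = 8919
Group 3: 3100 × 0.989 = 3066
Group 4: 13900 × 0.947 = 13163
Population now: 0–19=6077, 20–39=8919, 40–59=3066, 60–79=13163
Total: 47300 → 31225; change = -16075; percentage change = -34.0%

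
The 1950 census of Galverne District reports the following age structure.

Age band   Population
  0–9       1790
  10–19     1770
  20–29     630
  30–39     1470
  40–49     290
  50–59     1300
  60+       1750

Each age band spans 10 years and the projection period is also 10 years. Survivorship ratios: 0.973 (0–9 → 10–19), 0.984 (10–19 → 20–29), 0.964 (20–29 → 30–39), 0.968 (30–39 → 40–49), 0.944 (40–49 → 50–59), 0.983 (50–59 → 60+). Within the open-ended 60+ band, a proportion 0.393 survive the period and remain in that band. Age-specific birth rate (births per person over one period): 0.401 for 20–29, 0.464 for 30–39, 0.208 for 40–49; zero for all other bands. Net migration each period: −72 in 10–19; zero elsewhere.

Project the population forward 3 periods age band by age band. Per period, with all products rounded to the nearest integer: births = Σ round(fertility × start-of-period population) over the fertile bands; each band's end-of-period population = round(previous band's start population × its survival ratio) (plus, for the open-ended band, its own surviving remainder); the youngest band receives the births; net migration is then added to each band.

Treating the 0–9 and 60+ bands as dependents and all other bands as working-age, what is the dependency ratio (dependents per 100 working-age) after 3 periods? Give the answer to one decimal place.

56.6

Period 1:
Births: 630 * 0.401 = 253, 1470 * 0.464 = 682, 290 * 0.208 = 60 — total 995
10–19: 1790 * 0.973 = 1742
20–29: 1770 * 0.984 = 1742
30–39: 630 * 0.964 = 607
40–49: 1470 * 0.968 = 1423
50–59: 290 * 0.944 = 274
60+: 1300 * 0.983 + 1750 * 0.393 = 1278 + 688 = 1966
Net migration: 10–19 − 72 → 1670
Population now: 0–9=995, 10–19=1670, 20–29=1742, 30–39=607, 40–49=1423, 50–59=274, 60+=1966
Period 2:
Births: 1742 * 0.401 = 699, 607 * 0.464 = 282, 1423 * 0.208 = 296 — total 1277
10–19: 995 * 0.973 = 968
20–29: 1670 * 0.984 = 1643
30–39: 1742 * 0.964 = 1679
40–49: 607 * 0.968 = 588
50–59: 1423 * 0.944 = 1343
60+: 274 * 0.983 + 1966 * 0.393 = 269 + 773 = 1042
Net migration: 10–19 − 72 → 896
Population now: 0–9=1277, 10–19=896, 20–29=1643, 30–39=1679, 40–49=588, 50–59=1343, 60+=1042
Period 3:
Births: 1643 * 0.401 = 659, 1679 * 0.464 = 779, 588 * 0.208 = 122 — total 1560
10–19: 1277 * 0.973 = 1243
20–29: 896 * 0.984 = 882
30–39: 1643 * 0.964 = 1584
40–49: 1679 * 0.968 = 1625
50–59: 588 * 0.944 = 555
60+: 1343 * 0.983 + 1042 * 0.393 = 1320 + 410 = 1730
Net migration: 10–19 − 72 → 1171
Population now: 0–9=1560, 10–19=1171, 20–29=882, 30–39=1584, 40–49=1625, 50–59=555, 60+=1730
Dependents (band 0–9 + band 60+) = 1560 + 1730 = 3290; working-age = 5817; ratio = 3290/5817 × 100 = 56.6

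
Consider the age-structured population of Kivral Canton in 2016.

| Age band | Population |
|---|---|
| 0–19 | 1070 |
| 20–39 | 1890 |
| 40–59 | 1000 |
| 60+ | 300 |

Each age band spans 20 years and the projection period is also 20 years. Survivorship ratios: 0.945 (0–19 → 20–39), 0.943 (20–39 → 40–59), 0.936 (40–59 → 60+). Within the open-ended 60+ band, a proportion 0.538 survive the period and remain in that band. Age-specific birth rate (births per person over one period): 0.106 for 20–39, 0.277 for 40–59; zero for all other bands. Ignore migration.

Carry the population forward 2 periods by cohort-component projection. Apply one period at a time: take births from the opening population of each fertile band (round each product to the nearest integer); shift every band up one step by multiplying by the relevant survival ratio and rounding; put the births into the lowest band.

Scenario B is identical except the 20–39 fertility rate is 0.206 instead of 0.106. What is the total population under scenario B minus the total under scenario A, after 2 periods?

279

Call the groups 1 to 4, youngest first.
[period 1]
Births: 1890 × 0.106 = 200 ; 1000 × 0.277 = 277 — total 477
Group 2: 1070 × 0.945 = 1011
Group 3: 1890 × 0.943 = 1782
Group 4: 1000 × 0.936 + 300 × 0.538 = 936 + 161 = 1097
End of period: [477, 1011, 1782, 1097]
[period 2]
Births: 1011 × 0.106 = 107 ; 1782 × 0.277 = 494 — total 601
Group 2: 477 × 0.945 = 451
Group 3: 1011 × 0.943 = 953
Group 4: 1782 × 0.936 + 1097 × 0.538 = 1668 + 590 = 2258
End of period: [601, 451, 953, 2258]
Scenario A total after 2 periods: 4263
Scenario B projection —
[period 1]
Births: 1890 × 0.206 = 389 ; 1000 × 0.277 = 277 — total 666
Group 2: 1070 × 0.945 = 1011
Group 3: 1890 × 0.943 = 1782
Group 4: 1000 × 0.936 + 300 × 0.538 = 936 + 161 = 1097
End of period: [666, 1011, 1782, 1097]
[period 2]
Births: 1011 × 0.206 = 208 ; 1782 × 0.277 = 494 — total 702
Group 2: 666 × 0.945 = 629
Group 3: 1011 × 0.943 = 953
Group 4: 1782 × 0.936 + 1097 × 0.538 = 1668 + 590 = 2258
End of period: [702, 629, 953, 2258]
Scenario B total after 2 periods: 4542
Difference B − A = 4542 − 4263 = 279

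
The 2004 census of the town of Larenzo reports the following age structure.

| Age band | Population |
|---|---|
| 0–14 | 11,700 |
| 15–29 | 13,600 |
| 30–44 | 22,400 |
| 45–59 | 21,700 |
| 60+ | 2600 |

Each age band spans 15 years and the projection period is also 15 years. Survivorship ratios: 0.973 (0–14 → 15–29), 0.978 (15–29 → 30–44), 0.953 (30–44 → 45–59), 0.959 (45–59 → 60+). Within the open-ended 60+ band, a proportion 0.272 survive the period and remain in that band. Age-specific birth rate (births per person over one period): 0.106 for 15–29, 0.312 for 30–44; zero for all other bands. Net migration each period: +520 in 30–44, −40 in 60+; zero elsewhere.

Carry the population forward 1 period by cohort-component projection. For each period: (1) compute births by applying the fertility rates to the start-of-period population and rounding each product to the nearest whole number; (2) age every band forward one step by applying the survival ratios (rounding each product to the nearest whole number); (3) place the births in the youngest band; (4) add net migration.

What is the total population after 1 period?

After projecting period 1:
Births: 13600 × 0.106 = 1442 ; 22400 × 0.312 = 6989 — total 8431
15–29: 11700 × 0.973 = 11384
30–44: 13600 × 0.978 = 13301
45–59: 22400 × 0.953 = 21347
60+: 21700 × 0.959 + 2600 × 0.272 = 20810 + 707 = 21517
Net migration: 30–44 + 520 → 13821; 60+ − 40 → 21477
Population now: 0–14=8431, 15–29=11384, 30–44=13821, 45–59=21347, 60+=21477
Total after period 1: 8431 + 11384 + 13821 + 21347 + 21477 = 76460

76460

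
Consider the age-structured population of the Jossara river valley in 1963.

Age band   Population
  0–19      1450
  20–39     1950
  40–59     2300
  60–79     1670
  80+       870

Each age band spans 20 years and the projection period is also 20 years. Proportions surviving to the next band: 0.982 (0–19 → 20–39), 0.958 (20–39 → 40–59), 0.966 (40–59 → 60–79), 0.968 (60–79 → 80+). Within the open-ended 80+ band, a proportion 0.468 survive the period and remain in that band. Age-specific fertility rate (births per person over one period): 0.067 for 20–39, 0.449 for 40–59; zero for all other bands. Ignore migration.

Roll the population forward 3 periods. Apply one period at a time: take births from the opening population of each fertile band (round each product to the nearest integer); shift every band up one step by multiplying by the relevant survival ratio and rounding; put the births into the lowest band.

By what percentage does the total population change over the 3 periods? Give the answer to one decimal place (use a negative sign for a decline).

After projecting period 1:
Births: 1950 × 0.067 = 131 ; 2300 × 0.449 = 1033 — total 1164
20–39: 1450 × 0.982 = 1424
40–59: 1950 × 0.958 = 1868
60–79: 2300 × 0.966 = 2222
80+: 1670 × 0.968 + 870 × 0.468 = 1617 + 407 = 2024
End of period: [1164, 1424, 1868, 2222, 2024]
After projecting period 2:
Births: 1424 × 0.067 = 95 ; 1868 × 0.449 = 839 — total 934
20–39: 1164 × 0.982 = 1143
40–59: 1424 × 0.958 = 1364
60–79: 1868 × 0.966 = 1804
80+: 2222 × 0.968 + 2024 × 0.468 = 2151 + 947 = 3098
End of period: [934, 1143, 1364, 1804, 3098]
After projecting period 3:
Births: 1143 × 0.067 = 77 ; 1364 × 0.449 = 612 — total 689
20–39: 934 × 0.982 = 917
40–59: 1143 × 0.958 = 1095
60–79: 1364 × 0.966 = 1318
80+: 1804 × 0.968 + 3098 × 0.468 = 1746 + 1450 = 3196
End of period: [689, 917, 1095, 1318, 3196]
Total: 8240 → 7215; change = -1025; percentage change = -12.4%

-12.4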